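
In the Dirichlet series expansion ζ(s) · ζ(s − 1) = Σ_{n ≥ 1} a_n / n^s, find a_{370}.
σ(370) = 684

In the product (Σ m^0/m^s)(Σ k / k^s) = Σ (Σ_{d | n} d) / n^s, the coefficient of 1/n^s is σ(n) = Σ_{d | n} d. For n = 370, divisors are [1, 2, 5, 10, 37, 74, 185, 370]; summing: σ(370) = 684.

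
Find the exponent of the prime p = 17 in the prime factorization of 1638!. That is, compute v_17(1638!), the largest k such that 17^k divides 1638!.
v_17(1638!) = 101

Legendre's formula: v_p(n!) = Σ_{k ≥ 1} ⌊n / p^k⌋. For p = 17, n = 1638, the terms are:
  ⌊1638/17^1⌋ = ⌊1638/17⌋ = 96
  ⌊1638/17^2⌋ = ⌊1638/289⌋ = 5
(the next term ⌊1638/17^3⌋ = 0, terminating the sum). Summing: v_17(1638!) = 96 + 5 = 101.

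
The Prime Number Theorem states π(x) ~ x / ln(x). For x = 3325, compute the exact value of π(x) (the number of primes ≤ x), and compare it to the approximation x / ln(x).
π(3325) = 468;  x/ln(x) ≈ 410.03;  relative error ≈ 12.39%.

Directly count primes up to 3325: π(3325) = 468. The PNT approximation gives 3325/ln(3325) ≈ 3325/8.10922 ≈ 410.03. Relative error (π(x) − x/ln(x)) / π(x) ≈ 12.39%; the approximation is known to undercount slightly (Li(x) is a better estimate).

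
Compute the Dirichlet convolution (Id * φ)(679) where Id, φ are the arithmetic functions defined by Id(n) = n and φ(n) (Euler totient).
(Id * φ)(679) = 2509

Divisors of 679: [1, 7, 97, 679]. For each d | 679:
  d = 1: Id(1) · φ(679/1) = 1 · 576 = 576
  d = 7: Id(7) · φ(679/7) = 7 · 96 = 672
  d = 97: Id(97) · φ(679/97) = 97 · 6 = 582
  d = 679: Id(679) · φ(679/679) = 679 · 1 = 679
Summing: (Id * φ)(679) = 576 + 672 + 582 + 679 = 2509.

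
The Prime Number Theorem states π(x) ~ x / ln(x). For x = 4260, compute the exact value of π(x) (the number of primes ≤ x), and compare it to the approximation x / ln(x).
π(4260) = 584;  x/ln(x) ≈ 509.75;  relative error ≈ 12.71%.

Directly count primes up to 4260: π(4260) = 584. The PNT approximation gives 4260/ln(4260) ≈ 4260/8.35702 ≈ 509.75. Relative error (π(x) − x/ln(x)) / π(x) ≈ 12.71%; the approximation is known to undercount slightly (Li(x) is a better estimate).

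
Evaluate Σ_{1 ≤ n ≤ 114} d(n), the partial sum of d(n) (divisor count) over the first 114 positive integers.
Σ_{n ≤ 114} d(n) = 562

Compute d(n) for each 1 ≤ n ≤ 114: d(1) = 1, d(2) = 2, d(3) = 2, d(4) = 3, d(5) = 2, d(6) = 4, d(7) = 2, d(8) = 4, d(9) = 3, d(10) = 4, d(11) = 2, d(12) = 6, d(13) = 2, d(14) = 4, d(15) = 4, d(16) = 5, d(17) = 2, d(18) = 6, d(19) = 2, d(20) = 6, d(21) = 4, d(22) = 4, d(23) = 2, d(24) = 8, d(25) = 3, d(26) = 4, d(27) = 4, d(28) = 6, d(29) = 2, d(30) = 8, d(31) = 2, d(32) = 6, d(33) = 4, d(34) = 4, d(35) = 4, d(36) = 9, d(37) = 2, d(38) = 4, d(39) = 4, d(40) = 8, d(41) = 2, d(42) = 8, d(43) = 2, d(44) = 6, d(45) = 6, d(46) = 4, d(47) = 2, d(48) = 10, d(49) = 3, d(50) = 6, d(51) = 4, d(52) = 6, d(53) = 2, d(54) = 8, d(55) = 4, d(56) = 8, d(57) = 4, d(58) = 4, d(59) = 2, d(60) = 12, d(61) = 2, d(62) = 4, d(63) = 6, d(64) = 7, d(65) = 4, d(66) = 8, d(67) = 2, d(68) = 6, d(69) = 4, d(70) = 8, d(71) = 2, d(72) = 12, d(73) = 2, d(74) = 4, d(75) = 6, d(76) = 6, d(77) = 4, d(78) = 8, d(79) = 2, d(80) = 10, d(81) = 5, d(82) = 4, d(83) = 2, d(84) = 12, d(85) = 4, d(86) = 4, d(87) = 4, d(88) = 8, d(89) = 2, d(90) = 12, d(91) = 4, d(92) = 6, d(93) = 4, d(94) = 4, d(95) = 4, d(96) = 12, d(97) = 2, d(98) = 6, d(99) = 6, d(100) = 9, d(101) = 2, d(102) = 8, d(103) = 2, d(104) = 8, d(105) = 8, d(106) = 4, d(107) = 2, d(108) = 12, d(109) = 2, d(110) = 8, d(111) = 4, d(112) = 10, d(113) = 2, d(114) = 8. Summing all 114 values: 562. (Dirichlet's divisor formula: Σ_{n ≤ x} d(n) = x ln(x) + (2γ − 1) x + O(√x). For x = 114, the asymptotic estimate is ≈ 557.53.)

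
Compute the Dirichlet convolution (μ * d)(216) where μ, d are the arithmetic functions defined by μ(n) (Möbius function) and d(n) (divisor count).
(μ * d)(216) = 1

Divisors of 216: [1, 2, 3, 4, 6, 8, 9, 12, 18, 24, 27, 36, 54, 72, 108, 216]. For each d | 216:
  d = 1: μ(1) · d(216/1) = 1 · 16 = 16
  d = 2: μ(2) · d(216/2) = -1 · 12 = -12
  d = 3: μ(3) · d(216/3) = -1 · 12 = -12
  d = 4: μ(4) · d(216/4) = 0 · 8 = 0
  d = 6: μ(6) · d(216/6) = 1 · 9 = 9
  d = 8: μ(8) · d(216/8) = 0 · 4 = 0
  d = 9: μ(9) · d(216/9) = 0 · 8 = 0
  d = 12: μ(12) · d(216/12) = 0 · 6 = 0
  d = 18: μ(18) · d(216/18) = 0 · 6 = 0
  d = 24: μ(24) · d(216/24) = 0 · 3 = 0
  d = 27: μ(27) · d(216/27) = 0 · 4 = 0
  d = 36: μ(36) · d(216/36) = 0 · 4 = 0
  d = 54: μ(54) · d(216/54) = 0 · 3 = 0
  d = 72: μ(72) · d(216/72) = 0 · 2 = 0
  d = 108: μ(108) · d(216/108) = 0 · 2 = 0
  d = 216: μ(216) · d(216/216) = 0 · 1 = 0
Summing: (μ * d)(216) = 16 + -12 + -12 + 0 + 9 + 0 + 0 + 0 + 0 + 0 + 0 + 0 + 0 + 0 + 0 + 0 = 1.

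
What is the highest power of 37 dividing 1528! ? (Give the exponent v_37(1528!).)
v_37(1528!) = 42

Legendre's formula: v_p(n!) = Σ_{k ≥ 1} ⌊n / p^k⌋. For p = 37, n = 1528, the terms are:
  ⌊1528/37^1⌋ = ⌊1528/37⌋ = 41
  ⌊1528/37^2⌋ = ⌊1528/1369⌋ = 1
(the next term ⌊1528/37^3⌋ = 0, terminating the sum). Summing: v_37(1528!) = 41 + 1 = 42.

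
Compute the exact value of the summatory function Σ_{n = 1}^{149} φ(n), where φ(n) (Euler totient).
Σ_{n ≤ 149} φ(n) = 6818

Compute φ(n) for each 1 ≤ n ≤ 149: φ(1) = 1, φ(2) = 1, φ(3) = 2, φ(4) = 2, φ(5) = 4, φ(6) = 2, φ(7) = 6, φ(8) = 4, φ(9) = 6, φ(10) = 4, φ(11) = 10, φ(12) = 4, φ(13) = 12, φ(14) = 6, φ(15) = 8, φ(16) = 8, φ(17) = 16, φ(18) = 6, φ(19) = 18, φ(20) = 8, φ(21) = 12, φ(22) = 10, φ(23) = 22, φ(24) = 8, φ(25) = 20, φ(26) = 12, φ(27) = 18, φ(28) = 12, φ(29) = 28, φ(30) = 8, φ(31) = 30, φ(32) = 16, φ(33) = 20, φ(34) = 16, φ(35) = 24, φ(36) = 12, φ(37) = 36, φ(38) = 18, φ(39) = 24, φ(40) = 16, φ(41) = 40, φ(42) = 12, φ(43) = 42, φ(44) = 20, φ(45) = 24, φ(46) = 22, φ(47) = 46, φ(48) = 16, φ(49) = 42, φ(50) = 20, φ(51) = 32, φ(52) = 24, φ(53) = 52, φ(54) = 18, φ(55) = 40, φ(56) = 24, φ(57) = 36, φ(58) = 28, φ(59) = 58, φ(60) = 16, φ(61) = 60, φ(62) = 30, φ(63) = 36, φ(64) = 32, φ(65) = 48, φ(66) = 20, φ(67) = 66, φ(68) = 32, φ(69) = 44, φ(70) = 24, φ(71) = 70, φ(72) = 24, φ(73) = 72, φ(74) = 36, φ(75) = 40, φ(76) = 36, φ(77) = 60, φ(78) = 24, φ(79) = 78, φ(80) = 32, φ(81) = 54, φ(82) = 40, φ(83) = 82, φ(84) = 24, φ(85) = 64, φ(86) = 42, φ(87) = 56, φ(88) = 40, φ(89) = 88, φ(90) = 24, φ(91) = 72, φ(92) = 44, φ(93) = 60, φ(94) = 46, φ(95) = 72, φ(96) = 32, φ(97) = 96, φ(98) = 42, φ(99) = 60, φ(100) = 40, φ(101) = 100, φ(102) = 32, φ(103) = 102, φ(104) = 48, φ(105) = 48, φ(106) = 52, φ(107) = 106, φ(108) = 36, φ(109) = 108, φ(110) = 40, φ(111) = 72, φ(112) = 48, φ(113) = 112, φ(114) = 36, φ(115) = 88, φ(116) = 56, φ(117) = 72, φ(118) = 58, φ(119) = 96, φ(120) = 32, φ(121) = 110, φ(122) = 60, φ(123) = 80, φ(124) = 60, φ(125) = 100, φ(126) = 36, φ(127) = 126, φ(128) = 64, φ(129) = 84, φ(130) = 48, φ(131) = 130, φ(132) = 40, φ(133) = 108, φ(134) = 66, φ(135) = 72, φ(136) = 64, φ(137) = 136, φ(138) = 44, φ(139) = 138, φ(140) = 48, φ(141) = 92, φ(142) = 70, φ(143) = 120, φ(144) = 48, φ(145) = 112, φ(146) = 72, φ(147) = 84, φ(148) = 72, φ(149) = 148. Summing all 149 values: 6818. (Average order: Σ_{n ≤ x} φ(n) ~ (3/π²) x². For x = 149, (3/π²)·149² ≈ 6748.29.)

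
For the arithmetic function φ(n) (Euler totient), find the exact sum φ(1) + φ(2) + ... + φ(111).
Σ_{n ≤ 111} φ(n) = 3788

Compute φ(n) for each 1 ≤ n ≤ 111: φ(1) = 1, φ(2) = 1, φ(3) = 2, φ(4) = 2, φ(5) = 4, φ(6) = 2, φ(7) = 6, φ(8) = 4, φ(9) = 6, φ(10) = 4, φ(11) = 10, φ(12) = 4, φ(13) = 12, φ(14) = 6, φ(15) = 8, φ(16) = 8, φ(17) = 16, φ(18) = 6, φ(19) = 18, φ(20) = 8, φ(21) = 12, φ(22) = 10, φ(23) = 22, φ(24) = 8, φ(25) = 20, φ(26) = 12, φ(27) = 18, φ(28) = 12, φ(29) = 28, φ(30) = 8, φ(31) = 30, φ(32) = 16, φ(33) = 20, φ(34) = 16, φ(35) = 24, φ(36) = 12, φ(37) = 36, φ(38) = 18, φ(39) = 24, φ(40) = 16, φ(41) = 40, φ(42) = 12, φ(43) = 42, φ(44) = 20, φ(45) = 24, φ(46) = 22, φ(47) = 46, φ(48) = 16, φ(49) = 42, φ(50) = 20, φ(51) = 32, φ(52) = 24, φ(53) = 52, φ(54) = 18, φ(55) = 40, φ(56) = 24, φ(57) = 36, φ(58) = 28, φ(59) = 58, φ(60) = 16, φ(61) = 60, φ(62) = 30, φ(63) = 36, φ(64) = 32, φ(65) = 48, φ(66) = 20, φ(67) = 66, φ(68) = 32, φ(69) = 44, φ(70) = 24, φ(71) = 70, φ(72) = 24, φ(73) = 72, φ(74) = 36, φ(75) = 40, φ(76) = 36, φ(77) = 60, φ(78) = 24, φ(79) = 78, φ(80) = 32, φ(81) = 54, φ(82) = 40, φ(83) = 82, φ(84) = 24, φ(85) = 64, φ(86) = 42, φ(87) = 56, φ(88) = 40, φ(89) = 88, φ(90) = 24, φ(91) = 72, φ(92) = 44, φ(93) = 60, φ(94) = 46, φ(95) = 72, φ(96) = 32, φ(97) = 96, φ(98) = 42, φ(99) = 60, φ(100) = 40, φ(101) = 100, φ(102) = 32, φ(103) = 102, φ(104) = 48, φ(105) = 48, φ(106) = 52, φ(107) = 106, φ(108) = 36, φ(109) = 108, φ(110) = 40, φ(111) = 72. Summing all 111 values: 3788. (Average order: Σ_{n ≤ x} φ(n) ~ (3/π²) x². For x = 111, (3/π²)·111² ≈ 3745.13.)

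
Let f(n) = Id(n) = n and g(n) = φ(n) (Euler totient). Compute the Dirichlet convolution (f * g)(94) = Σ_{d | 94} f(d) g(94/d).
(Id * φ)(94) = 279

Divisors of 94: [1, 2, 47, 94]. For each d | 94:
  d = 1: Id(1) · φ(94/1) = 1 · 46 = 46
  d = 2: Id(2) · φ(94/2) = 2 · 46 = 92
  d = 47: Id(47) · φ(94/47) = 47 · 1 = 47
  d = 94: Id(94) · φ(94/94) = 94 · 1 = 94
Summing: (Id * φ)(94) = 46 + 92 + 47 + 94 = 279.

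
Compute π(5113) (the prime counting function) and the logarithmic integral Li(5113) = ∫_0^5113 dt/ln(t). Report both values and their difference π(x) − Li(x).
π(5113) = 684;  Li(5113) ≈ 697.53;  π(x) − Li(x) ≈ -13.53.

Direct count of primes ≤ 5113 gives π(5113) = 684. Numerical evaluation of the logarithmic integral gives Li(5113) ≈ 697.53. The difference π(x) − Li(x) ≈ -13.53 is typically negative for small/moderate x (Li(x) overestimates), though Littlewood's theorem shows this sign changes infinitely often.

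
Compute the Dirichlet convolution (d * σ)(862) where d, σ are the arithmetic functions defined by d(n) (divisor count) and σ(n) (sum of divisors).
(d * σ)(862) = 2170

Divisors of 862: [1, 2, 431, 862]. For each d | 862:
  d = 1: d(1) · σ(862/1) = 1 · 1296 = 1296
  d = 2: d(2) · σ(862/2) = 2 · 432 = 864
  d = 431: d(431) · σ(862/431) = 2 · 3 = 6
  d = 862: d(862) · σ(862/862) = 4 · 1 = 4
Summing: (d * σ)(862) = 1296 + 864 + 6 + 4 = 2170.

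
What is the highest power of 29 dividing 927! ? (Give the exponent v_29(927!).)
v_29(927!) = 32

Legendre's formula: v_p(n!) = Σ_{k ≥ 1} ⌊n / p^k⌋. For p = 29, n = 927, the terms are:
  ⌊927/29^1⌋ = ⌊927/29⌋ = 31
  ⌊927/29^2⌋ = ⌊927/841⌋ = 1
(the next term ⌊927/29^3⌋ = 0, terminating the sum). Summing: v_29(927!) = 31 + 1 = 32.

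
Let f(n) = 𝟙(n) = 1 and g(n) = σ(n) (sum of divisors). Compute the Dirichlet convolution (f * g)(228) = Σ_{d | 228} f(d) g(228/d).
(𝟙 * σ)(228) = 1155

Divisors of 228: [1, 2, 3, 4, 6, 12, 19, 38, 57, 76, 114, 228]. For each d | 228:
  d = 1: 𝟙(1) · σ(228/1) = 1 · 560 = 560
  d = 2: 𝟙(2) · σ(228/2) = 1 · 240 = 240
  d = 3: 𝟙(3) · σ(228/3) = 1 · 140 = 140
  d = 4: 𝟙(4) · σ(228/4) = 1 · 80 = 80
  d = 6: 𝟙(6) · σ(228/6) = 1 · 60 = 60
  d = 12: 𝟙(12) · σ(228/12) = 1 · 20 = 20
  d = 19: 𝟙(19) · σ(228/19) = 1 · 28 = 28
  d = 38: 𝟙(38) · σ(228/38) = 1 · 12 = 12
  d = 57: 𝟙(57) · σ(228/57) = 1 · 7 = 7
  d = 76: 𝟙(76) · σ(228/76) = 1 · 4 = 4
  d = 114: 𝟙(114) · σ(228/114) = 1 · 3 = 3
  d = 228: 𝟙(228) · σ(228/228) = 1 · 1 = 1
Summing: (𝟙 * σ)(228) = 560 + 240 + 140 + 80 + 60 + 20 + 28 + 12 + 7 + 4 + 3 + 1 = 1155.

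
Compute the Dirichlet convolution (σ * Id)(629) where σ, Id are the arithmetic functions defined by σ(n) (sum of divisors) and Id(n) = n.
(σ * Id)(629) = 2625

Divisors of 629: [1, 17, 37, 629]. For each d | 629:
  d = 1: σ(1) · Id(629/1) = 1 · 629 = 629
  d = 17: σ(17) · Id(629/17) = 18 · 37 = 666
  d = 37: σ(37) · Id(629/37) = 38 · 17 = 646
  d = 629: σ(629) · Id(629/629) = 684 · 1 = 684
Summing: (σ * Id)(629) = 629 + 666 + 646 + 684 = 2625.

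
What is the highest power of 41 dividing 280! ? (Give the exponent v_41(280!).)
v_41(280!) = 6

Legendre's formula: v_p(n!) = Σ_{k ≥ 1} ⌊n / p^k⌋. For p = 41, n = 280, the terms are:
  ⌊280/41^1⌋ = ⌊280/41⌋ = 6
(the next term ⌊280/41^2⌋ = 0, terminating the sum). Summing: v_41(280!) = 6 = 6.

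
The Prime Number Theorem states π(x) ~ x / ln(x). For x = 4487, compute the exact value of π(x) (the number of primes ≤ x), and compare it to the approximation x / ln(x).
π(4487) = 609;  x/ln(x) ≈ 533.60;  relative error ≈ 12.38%.

Directly count primes up to 4487: π(4487) = 609. The PNT approximation gives 4487/ln(4487) ≈ 4487/8.40894 ≈ 533.60. Relative error (π(x) − x/ln(x)) / π(x) ≈ 12.38%; the approximation is known to undercount slightly (Li(x) is a better estimate).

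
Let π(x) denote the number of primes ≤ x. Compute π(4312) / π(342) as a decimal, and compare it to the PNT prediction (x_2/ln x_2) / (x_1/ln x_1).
π(4312)/π(342) = 590/68 ≈ 8.6765;  PNT prediction ≈ 8.7902.

π(342) = 68 and π(4312) = 590, so π(4312)/π(342) ≈ 8.6765. The PNT-predicted ratio is (4312/ln(4312)) / (342/ln(342)) ≈ 8.7902. The two agree to within a few percent, as expected.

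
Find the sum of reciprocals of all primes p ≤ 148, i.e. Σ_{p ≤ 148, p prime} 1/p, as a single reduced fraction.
Σ 1/p = 18825509850919239131453102166593625244431364344421618363/10014646650599190067509233131649940057366334653200433090

π(148) = 34, so the primes ≤ 148 are [2, 3, 5, 7, 11, 13, 17, 19, 23, 29, 31, 37, 41, 43, 47, 53, 59, 61, 67, 71, 73, 79, 83, 89, 97, 101, 103, 107, 109, 113, 127, 131, 137, 139]. Summing 1/p over these primes: 18825509850919239131453102166593625244431364344421618363/10014646650599190067509233131649940057366334653200433090 ≈ 1.8798. Mertens estimate ln ln(148) + 0.2615 ≈ 1.8704.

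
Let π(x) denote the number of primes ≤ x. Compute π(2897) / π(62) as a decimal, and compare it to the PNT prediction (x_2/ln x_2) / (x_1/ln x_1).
π(2897)/π(62) = 419/18 ≈ 23.2778;  PNT prediction ≈ 24.1919.

π(62) = 18 and π(2897) = 419, so π(2897)/π(62) ≈ 23.2778. The PNT-predicted ratio is (2897/ln(2897)) / (62/ln(62)) ≈ 24.1919. The two agree to within a few percent, as expected.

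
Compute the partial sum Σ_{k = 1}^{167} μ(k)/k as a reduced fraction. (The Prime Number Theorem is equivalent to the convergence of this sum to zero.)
Σ μ(k)/k = 3320595668723936105212130194759121950701456962705503856339925674/481473710367991963528473107950567214598209565303106537707981745635

Values of μ(k) for 1 ≤ k ≤ 167: μ(1) = 1, μ(2) = -1, μ(3) = -1, μ(5) = -1, μ(6) = 1, μ(7) = -1, μ(10) = 1, μ(11) = -1, μ(13) = -1, μ(14) = 1, μ(15) = 1, μ(17) = -1, μ(19) = -1, μ(21) = 1, μ(22) = 1, μ(23) = -1, μ(26) = 1, μ(29) = -1, μ(30) = -1, μ(31) = -1, μ(33) = 1, μ(34) = 1, μ(35) = 1, μ(37) = -1, μ(38) = 1, μ(39) = 1, μ(41) = -1, μ(42) = -1, μ(43) = -1, μ(46) = 1, μ(47) = -1, μ(51) = 1, μ(53) = -1, μ(55) = 1, μ(57) = 1, μ(58) = 1, μ(59) = -1, μ(61) = -1, μ(62) = 1, μ(65) = 1, μ(66) = -1, μ(67) = -1, μ(69) = 1, μ(70) = -1, μ(71) = -1, μ(73) = -1, μ(74) = 1, μ(77) = 1, μ(78) = -1, μ(79) = -1, μ(82) = 1, μ(83) = -1, μ(85) = 1, μ(86) = 1, μ(87) = 1, μ(89) = -1, μ(91) = 1, μ(93) = 1, μ(94) = 1, μ(95) = 1, μ(97) = -1, μ(101) = -1, μ(102) = -1, μ(103) = -1, μ(105) = -1, μ(106) = 1, μ(107) = -1, μ(109) = -1, μ(110) = -1, μ(111) = 1, μ(113) = -1, μ(114) = -1, μ(115) = 1, μ(118) = 1, μ(119) = 1, μ(122) = 1, μ(123) = 1, μ(127) = -1, μ(129) = 1, μ(130) = -1, μ(131) = -1, μ(133) = 1, μ(134) = 1, μ(137) = -1, μ(138) = -1, μ(139) = -1, μ(141) = 1, μ(142) = 1, μ(143) = 1, μ(145) = 1, μ(146) = 1, μ(149) = -1, μ(151) = -1, μ(154) = -1, μ(155) = 1, μ(157) = -1, μ(158) = 1, μ(159) = 1, μ(161) = 1, μ(163) = -1, μ(165) = -1, μ(166) = 1, μ(167) = -1, with μ = 0 on non-squarefree integers. Summing μ(k)/k for k where μ(k) ≠ 0 gives 3320595668723936105212130194759121950701456962705503856339925674/481473710367991963528473107950567214598209565303106537707981745635 ≈ 0.0069. (PNT ⟺ this sum → 0 as n → ∞.)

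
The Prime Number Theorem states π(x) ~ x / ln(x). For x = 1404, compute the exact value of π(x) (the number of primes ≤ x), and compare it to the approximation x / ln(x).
π(1404) = 222;  x/ln(x) ≈ 193.73;  relative error ≈ 12.73%.

Directly count primes up to 1404: π(1404) = 222. The PNT approximation gives 1404/ln(1404) ≈ 1404/7.24708 ≈ 193.73. Relative error (π(x) − x/ln(x)) / π(x) ≈ 12.73%; the approximation is known to undercount slightly (Li(x) is a better estimate).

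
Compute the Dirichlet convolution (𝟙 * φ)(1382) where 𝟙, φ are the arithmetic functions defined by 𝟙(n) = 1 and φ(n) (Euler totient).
(𝟙 * φ)(1382) = 1382

Divisors of 1382: [1, 2, 691, 1382]. For each d | 1382:
  d = 1: 𝟙(1) · φ(1382/1) = 1 · 690 = 690
  d = 2: 𝟙(2) · φ(1382/2) = 1 · 690 = 690
  d = 691: 𝟙(691) · φ(1382/691) = 1 · 1 = 1
  d = 1382: 𝟙(1382) · φ(1382/1382) = 1 · 1 = 1
Summing: (𝟙 * φ)(1382) = 690 + 690 + 1 + 1 = 1382.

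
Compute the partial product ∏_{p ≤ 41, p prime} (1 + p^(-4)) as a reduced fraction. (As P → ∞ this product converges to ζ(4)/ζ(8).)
∏ = 48720475991638584141351346569294960399869967650480384/45198307255822366572981630424624077541402100668355625

The primes p ≤ 41 are [2, 3, 5, 7, 11, 13, 17, 19, 23, 29, 31, 37, 41]. For each, (1 + 1/p^4) = (p^4 + 1)/p^4. Multiplying these fractions over p ∈ [2, 3, 5, 7, 11, 13, 17, 19, 23, 29, 31, 37, 41] gives 48720475991638584141351346569294960399869967650480384/45198307255822366572981630424624077541402100668355625. (In the limit P → ∞ this tends to ζ(4)/ζ(8).)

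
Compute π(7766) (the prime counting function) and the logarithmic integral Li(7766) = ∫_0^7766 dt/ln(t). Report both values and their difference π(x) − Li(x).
π(7766) = 985;  Li(7766) ≈ 1000.34;  π(x) − Li(x) ≈ -15.34.

Direct count of primes ≤ 7766 gives π(7766) = 985. Numerical evaluation of the logarithmic integral gives Li(7766) ≈ 1000.34. The difference π(x) − Li(x) ≈ -15.34 is typically negative for small/moderate x (Li(x) overestimates), though Littlewood's theorem shows this sign changes infinitely often.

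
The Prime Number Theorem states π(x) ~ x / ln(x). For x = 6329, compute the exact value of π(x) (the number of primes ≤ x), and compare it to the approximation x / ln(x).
π(6329) = 824;  x/ln(x) ≈ 723.07;  relative error ≈ 12.25%.

Directly count primes up to 6329: π(6329) = 824. The PNT approximation gives 6329/ln(6329) ≈ 6329/8.75290 ≈ 723.07. Relative error (π(x) − x/ln(x)) / π(x) ≈ 12.25%; the approximation is known to undercount slightly (Li(x) is a better estimate).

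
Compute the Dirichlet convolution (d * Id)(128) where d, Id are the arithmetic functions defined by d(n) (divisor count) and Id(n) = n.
(d * Id)(128) = 502

Divisors of 128: [1, 2, 4, 8, 16, 32, 64, 128]. For each d | 128:
  d = 1: d(1) · Id(128/1) = 1 · 128 = 128
  d = 2: d(2) · Id(128/2) = 2 · 64 = 128
  d = 4: d(4) · Id(128/4) = 3 · 32 = 96
  d = 8: d(8) · Id(128/8) = 4 · 16 = 64
  d = 16: d(16) · Id(128/16) = 5 · 8 = 40
  d = 32: d(32) · Id(128/32) = 6 · 4 = 24
  d = 64: d(64) · Id(128/64) = 7 · 2 = 14
  d = 128: d(128) · Id(128/128) = 8 · 1 = 8
Summing: (d * Id)(128) = 128 + 128 + 96 + 64 + 40 + 24 + 14 + 8 = 502.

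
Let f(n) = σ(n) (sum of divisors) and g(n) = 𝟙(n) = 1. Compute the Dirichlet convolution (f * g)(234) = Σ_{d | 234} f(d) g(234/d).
(σ * 𝟙)(234) = 1080

Divisors of 234: [1, 2, 3, 6, 9, 13, 18, 26, 39, 78, 117, 234]. For each d | 234:
  d = 1: σ(1) · 𝟙(234/1) = 1 · 1 = 1
  d = 2: σ(2) · 𝟙(234/2) = 3 · 1 = 3
  d = 3: σ(3) · 𝟙(234/3) = 4 · 1 = 4
  d = 6: σ(6) · 𝟙(234/6) = 12 · 1 = 12
  d = 9: σ(9) · 𝟙(234/9) = 13 · 1 = 13
  d = 13: σ(13) · 𝟙(234/13) = 14 · 1 = 14
  d = 18: σ(18) · 𝟙(234/18) = 39 · 1 = 39
  d = 26: σ(26) · 𝟙(234/26) = 42 · 1 = 42
  d = 39: σ(39) · 𝟙(234/39) = 56 · 1 = 56
  d = 78: σ(78) · 𝟙(234/78) = 168 · 1 = 168
  d = 117: σ(117) · 𝟙(234/117) = 182 · 1 = 182
  d = 234: σ(234) · 𝟙(234/234) = 546 · 1 = 546
Summing: (σ * 𝟙)(234) = 1 + 3 + 4 + 12 + 13 + 14 + 39 + 42 + 56 + 168 + 182 + 546 = 1080.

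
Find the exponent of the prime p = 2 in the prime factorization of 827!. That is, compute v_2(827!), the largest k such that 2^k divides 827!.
v_2(827!) = 820

Legendre's formula: v_p(n!) = Σ_{k ≥ 1} ⌊n / p^k⌋. For p = 2, n = 827, the terms are:
  ⌊827/2^1⌋ = ⌊827/2⌋ = 413
  ⌊827/2^2⌋ = ⌊827/4⌋ = 206
  ⌊827/2^3⌋ = ⌊827/8⌋ = 103
  ⌊827/2^4⌋ = ⌊827/16⌋ = 51
  ⌊827/2^5⌋ = ⌊827/32⌋ = 25
  ⌊827/2^6⌋ = ⌊827/64⌋ = 12
  ⌊827/2^7⌋ = ⌊827/128⌋ = 6
  ⌊827/2^8⌋ = ⌊827/256⌋ = 3
  ⌊827/2^9⌋ = ⌊827/512⌋ = 1
(the next term ⌊827/2^10⌋ = 0, terminating the sum). Summing: v_2(827!) = 413 + 206 + 103 + 51 + 25 + 12 + 6 + 3 + 1 = 820.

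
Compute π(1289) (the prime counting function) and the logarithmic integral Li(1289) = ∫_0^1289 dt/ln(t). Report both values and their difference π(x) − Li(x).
π(1289) = 209;  Li(1289) ≈ 218.66;  π(x) − Li(x) ≈ -9.66.

Direct count of primes ≤ 1289 gives π(1289) = 209. Numerical evaluation of the logarithmic integral gives Li(1289) ≈ 218.66. The difference π(x) − Li(x) ≈ -9.66 is typically negative for small/moderate x (Li(x) overestimates), though Littlewood's theorem shows this sign changes infinitely often.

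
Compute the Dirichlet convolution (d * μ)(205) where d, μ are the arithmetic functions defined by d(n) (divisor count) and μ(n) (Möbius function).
(d * μ)(205) = 1

Divisors of 205: [1, 5, 41, 205]. For each d | 205:
  d = 1: d(1) · μ(205/1) = 1 · 1 = 1
  d = 5: d(5) · μ(205/5) = 2 · -1 = -2
  d = 41: d(41) · μ(205/41) = 2 · -1 = -2
  d = 205: d(205) · μ(205/205) = 4 · 1 = 4
Summing: (d * μ)(205) = 1 + -2 + -2 + 4 = 1.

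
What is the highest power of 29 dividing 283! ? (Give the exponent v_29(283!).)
v_29(283!) = 9

Legendre's formula: v_p(n!) = Σ_{k ≥ 1} ⌊n / p^k⌋. For p = 29, n = 283, the terms are:
  ⌊283/29^1⌋ = ⌊283/29⌋ = 9
(the next term ⌊283/29^2⌋ = 0, terminating the sum). Summing: v_29(283!) = 9 = 9.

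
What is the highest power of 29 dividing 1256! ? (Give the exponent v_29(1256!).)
v_29(1256!) = 44

Legendre's formula: v_p(n!) = Σ_{k ≥ 1} ⌊n / p^k⌋. For p = 29, n = 1256, the terms are:
  ⌊1256/29^1⌋ = ⌊1256/29⌋ = 43
  ⌊1256/29^2⌋ = ⌊1256/841⌋ = 1
(the next term ⌊1256/29^3⌋ = 0, terminating the sum). Summing: v_29(1256!) = 43 + 1 = 44.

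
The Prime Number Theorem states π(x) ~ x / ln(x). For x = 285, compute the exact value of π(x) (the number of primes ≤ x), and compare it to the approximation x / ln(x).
π(285) = 61;  x/ln(x) ≈ 50.42;  relative error ≈ 17.34%.

Directly count primes up to 285: π(285) = 61. The PNT approximation gives 285/ln(285) ≈ 285/5.65249 ≈ 50.42. Relative error (π(x) − x/ln(x)) / π(x) ≈ 17.34%; the approximation is known to undercount slightly (Li(x) is a better estimate).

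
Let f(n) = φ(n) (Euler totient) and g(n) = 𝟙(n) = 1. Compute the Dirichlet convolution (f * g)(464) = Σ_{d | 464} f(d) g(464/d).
(φ * 𝟙)(464) = 464

Divisors of 464: [1, 2, 4, 8, 16, 29, 58, 116, 232, 464]. For each d | 464:
  d = 1: φ(1) · 𝟙(464/1) = 1 · 1 = 1
  d = 2: φ(2) · 𝟙(464/2) = 1 · 1 = 1
  d = 4: φ(4) · 𝟙(464/4) = 2 · 1 = 2
  d = 8: φ(8) · 𝟙(464/8) = 4 · 1 = 4
  d = 16: φ(16) · 𝟙(464/16) = 8 · 1 = 8
  d = 29: φ(29) · 𝟙(464/29) = 28 · 1 = 28
  d = 58: φ(58) · 𝟙(464/58) = 28 · 1 = 28
  d = 116: φ(116) · 𝟙(464/116) = 56 · 1 = 56
  d = 232: φ(232) · 𝟙(464/232) = 112 · 1 = 112
  d = 464: φ(464) · 𝟙(464/464) = 224 · 1 = 224
Summing: (φ * 𝟙)(464) = 1 + 1 + 2 + 4 + 8 + 28 + 28 + 56 + 112 + 224 = 464.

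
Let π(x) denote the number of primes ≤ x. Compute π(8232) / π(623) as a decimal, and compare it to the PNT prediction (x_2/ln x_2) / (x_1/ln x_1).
π(8232)/π(623) = 1032/114 ≈ 9.0526;  PNT prediction ≈ 9.4304.

π(623) = 114 and π(8232) = 1032, so π(8232)/π(623) ≈ 9.0526. The PNT-predicted ratio is (8232/ln(8232)) / (623/ln(623)) ≈ 9.4304. The two agree to within a few percent, as expected.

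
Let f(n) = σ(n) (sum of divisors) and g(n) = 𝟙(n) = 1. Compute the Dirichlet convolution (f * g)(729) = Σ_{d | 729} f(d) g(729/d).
(σ * 𝟙)(729) = 1636

Divisors of 729: [1, 3, 9, 27, 81, 243, 729]. For each d | 729:
  d = 1: σ(1) · 𝟙(729/1) = 1 · 1 = 1
  d = 3: σ(3) · 𝟙(729/3) = 4 · 1 = 4
  d = 9: σ(9) · 𝟙(729/9) = 13 · 1 = 13
  d = 27: σ(27) · 𝟙(729/27) = 40 · 1 = 40
  d = 81: σ(81) · 𝟙(729/81) = 121 · 1 = 121
  d = 243: σ(243) · 𝟙(729/243) = 364 · 1 = 364
  d = 729: σ(729) · 𝟙(729/729) = 1093 · 1 = 1093
Summing: (σ * 𝟙)(729) = 1 + 4 + 13 + 40 + 121 + 364 + 1093 = 1636.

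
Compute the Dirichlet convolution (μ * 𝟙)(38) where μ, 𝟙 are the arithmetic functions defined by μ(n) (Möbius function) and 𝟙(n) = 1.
(μ * 𝟙)(38) = 0

Divisors of 38: [1, 2, 19, 38]. For each d | 38:
  d = 1: μ(1) · 𝟙(38/1) = 1 · 1 = 1
  d = 2: μ(2) · 𝟙(38/2) = -1 · 1 = -1
  d = 19: μ(19) · 𝟙(38/19) = -1 · 1 = -1
  d = 38: μ(38) · 𝟙(38/38) = 1 · 1 = 1
Summing: (μ * 𝟙)(38) = 1 + -1 + -1 + 1 = 0.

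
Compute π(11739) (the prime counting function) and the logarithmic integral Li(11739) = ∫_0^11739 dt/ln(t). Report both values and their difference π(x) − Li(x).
π(11739) = 1408;  Li(11739) ≈ 1433.28;  π(x) − Li(x) ≈ -25.28.

Direct count of primes ≤ 11739 gives π(11739) = 1408. Numerical evaluation of the logarithmic integral gives Li(11739) ≈ 1433.28. The difference π(x) − Li(x) ≈ -25.28 is typically negative for small/moderate x (Li(x) overestimates), though Littlewood's theorem shows this sign changes infinitely often.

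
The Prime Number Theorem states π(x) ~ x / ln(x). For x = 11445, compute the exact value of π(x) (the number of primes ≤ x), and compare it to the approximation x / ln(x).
π(11445) = 1380;  x/ln(x) ≈ 1224.68;  relative error ≈ 11.26%.

Directly count primes up to 11445: π(11445) = 1380. The PNT approximation gives 11445/ln(11445) ≈ 11445/9.34531 ≈ 1224.68. Relative error (π(x) − x/ln(x)) / π(x) ≈ 11.26%; the approximation is known to undercount slightly (Li(x) is a better estimate).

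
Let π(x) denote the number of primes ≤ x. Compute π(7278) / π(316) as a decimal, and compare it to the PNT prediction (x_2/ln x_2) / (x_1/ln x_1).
π(7278)/π(316) = 928/65 ≈ 14.2769;  PNT prediction ≈ 14.9072.

π(316) = 65 and π(7278) = 928, so π(7278)/π(316) ≈ 14.2769. The PNT-predicted ratio is (7278/ln(7278)) / (316/ln(316)) ≈ 14.9072. The two agree to within a few percent, as expected.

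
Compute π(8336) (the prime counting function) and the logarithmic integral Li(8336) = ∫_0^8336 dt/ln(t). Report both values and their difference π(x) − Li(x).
π(8336) = 1045;  Li(8336) ≈ 1063.72;  π(x) − Li(x) ≈ -18.72.

Direct count of primes ≤ 8336 gives π(8336) = 1045. Numerical evaluation of the logarithmic integral gives Li(8336) ≈ 1063.72. The difference π(x) − Li(x) ≈ -18.72 is typically negative for small/moderate x (Li(x) overestimates), though Littlewood's theorem shows this sign changes infinitely often.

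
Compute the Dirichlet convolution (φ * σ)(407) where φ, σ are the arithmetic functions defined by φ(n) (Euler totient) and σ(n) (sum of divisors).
(φ * σ)(407) = 1628

Divisors of 407: [1, 11, 37, 407]. For each d | 407:
  d = 1: φ(1) · σ(407/1) = 1 · 456 = 456
  d = 11: φ(11) · σ(407/11) = 10 · 38 = 380
  d = 37: φ(37) · σ(407/37) = 36 · 12 = 432
  d = 407: φ(407) · σ(407/407) = 360 · 1 = 360
Summing: (φ * σ)(407) = 456 + 380 + 432 + 360 = 1628.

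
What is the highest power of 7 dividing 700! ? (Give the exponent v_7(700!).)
v_7(700!) = 116

Legendre's formula: v_p(n!) = Σ_{k ≥ 1} ⌊n / p^k⌋. For p = 7, n = 700, the terms are:
  ⌊700/7^1⌋ = ⌊700/7⌋ = 100
  ⌊700/7^2⌋ = ⌊700/49⌋ = 14
  ⌊700/7^3⌋ = ⌊700/343⌋ = 2
(the next term ⌊700/7^4⌋ = 0, terminating the sum). Summing: v_7(700!) = 100 + 14 + 2 = 116.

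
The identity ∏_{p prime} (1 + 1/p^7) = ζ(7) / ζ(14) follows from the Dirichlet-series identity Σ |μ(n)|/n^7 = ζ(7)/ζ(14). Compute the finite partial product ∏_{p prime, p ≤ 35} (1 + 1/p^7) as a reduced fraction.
∏ = 45636384576315690080929715569674882079693135504462522074208731086848/45261280733327250662945753058202857554009606630517518569698816246875

The primes p ≤ 35 are [2, 3, 5, 7, 11, 13, 17, 19, 23, 29, 31]. For each, (1 + 1/p^7) = (p^7 + 1)/p^7. Multiplying these fractions over p ∈ [2, 3, 5, 7, 11, 13, 17, 19, 23, 29, 31] gives 45636384576315690080929715569674882079693135504462522074208731086848/45261280733327250662945753058202857554009606630517518569698816246875. (In the limit P → ∞ this tends to ζ(7)/ζ(14).)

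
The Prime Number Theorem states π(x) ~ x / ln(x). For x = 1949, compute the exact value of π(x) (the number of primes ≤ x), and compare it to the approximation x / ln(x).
π(1949) = 296;  x/ln(x) ≈ 257.29;  relative error ≈ 13.08%.

Directly count primes up to 1949: π(1949) = 296. The PNT approximation gives 1949/ln(1949) ≈ 1949/7.57507 ≈ 257.29. Relative error (π(x) − x/ln(x)) / π(x) ≈ 13.08%; the approximation is known to undercount slightly (Li(x) is a better estimate).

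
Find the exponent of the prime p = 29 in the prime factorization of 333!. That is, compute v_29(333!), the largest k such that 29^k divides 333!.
v_29(333!) = 11

Legendre's formula: v_p(n!) = Σ_{k ≥ 1} ⌊n / p^k⌋. For p = 29, n = 333, the terms are:
  ⌊333/29^1⌋ = ⌊333/29⌋ = 11
(the next term ⌊333/29^2⌋ = 0, terminating the sum). Summing: v_29(333!) = 11 = 11.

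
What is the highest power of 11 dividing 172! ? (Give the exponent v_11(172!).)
v_11(172!) = 16

Legendre's formula: v_p(n!) = Σ_{k ≥ 1} ⌊n / p^k⌋. For p = 11, n = 172, the terms are:
  ⌊172/11^1⌋ = ⌊172/11⌋ = 15
  ⌊172/11^2⌋ = ⌊172/121⌋ = 1
(the next term ⌊172/11^3⌋ = 0, terminating the sum). Summing: v_11(172!) = 15 + 1 = 16.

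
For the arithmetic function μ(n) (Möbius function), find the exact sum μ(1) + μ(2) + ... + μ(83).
Σ_{n ≤ 83} μ(n) = -4

Compute μ(n) for each 1 ≤ n ≤ 83: μ(1) = 1, μ(2) = -1, μ(3) = -1, μ(4) = 0, μ(5) = -1, μ(6) = 1, μ(7) = -1, μ(8) = 0, μ(9) = 0, μ(10) = 1, μ(11) = -1, μ(12) = 0, μ(13) = -1, μ(14) = 1, μ(15) = 1, μ(16) = 0, μ(17) = -1, μ(18) = 0, μ(19) = -1, μ(20) = 0, μ(21) = 1, μ(22) = 1, μ(23) = -1, μ(24) = 0, μ(25) = 0, μ(26) = 1, μ(27) = 0, μ(28) = 0, μ(29) = -1, μ(30) = -1, μ(31) = -1, μ(32) = 0, μ(33) = 1, μ(34) = 1, μ(35) = 1, μ(36) = 0, μ(37) = -1, μ(38) = 1, μ(39) = 1, μ(40) = 0, μ(41) = -1, μ(42) = -1, μ(43) = -1, μ(44) = 0, μ(45) = 0, μ(46) = 1, μ(47) = -1, μ(48) = 0, μ(49) = 0, μ(50) = 0, μ(51) = 1, μ(52) = 0, μ(53) = -1, μ(54) = 0, μ(55) = 1, μ(56) = 0, μ(57) = 1, μ(58) = 1, μ(59) = -1, μ(60) = 0, μ(61) = -1, μ(62) = 1, μ(63) = 0, μ(64) = 0, μ(65) = 1, μ(66) = -1, μ(67) = -1, μ(68) = 0, μ(69) = 1, μ(70) = -1, μ(71) = -1, μ(72) = 0, μ(73) = -1, μ(74) = 1, μ(75) = 0, μ(76) = 0, μ(77) = 1, μ(78) = -1, μ(79) = -1, μ(80) = 0, μ(81) = 0, μ(82) = 1, μ(83) = -1. Summing all 83 values: -4. (Mertens function M(x) = Σ_{n ≤ x} μ(n); on average M(x) should be small (PNT ⟺ M(x) = o(x)).)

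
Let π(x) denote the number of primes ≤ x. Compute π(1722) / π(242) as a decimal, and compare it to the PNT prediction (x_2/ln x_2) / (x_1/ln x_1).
π(1722)/π(242) = 268/53 ≈ 5.0566;  PNT prediction ≈ 5.2418.

π(242) = 53 and π(1722) = 268, so π(1722)/π(242) ≈ 5.0566. The PNT-predicted ratio is (1722/ln(1722)) / (242/ln(242)) ≈ 5.2418. The two agree to within a few percent, as expected.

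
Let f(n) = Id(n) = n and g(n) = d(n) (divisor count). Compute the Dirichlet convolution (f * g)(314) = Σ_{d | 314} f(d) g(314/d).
(Id * d)(314) = 636

Divisors of 314: [1, 2, 157, 314]. For each d | 314:
  d = 1: Id(1) · d(314/1) = 1 · 4 = 4
  d = 2: Id(2) · d(314/2) = 2 · 2 = 4
  d = 157: Id(157) · d(314/157) = 157 · 2 = 314
  d = 314: Id(314) · d(314/314) = 314 · 1 = 314
Summing: (Id * d)(314) = 4 + 4 + 314 + 314 = 636.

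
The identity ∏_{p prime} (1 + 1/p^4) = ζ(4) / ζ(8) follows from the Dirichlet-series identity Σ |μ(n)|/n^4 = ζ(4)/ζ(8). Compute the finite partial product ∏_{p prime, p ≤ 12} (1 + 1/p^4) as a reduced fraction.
∏ = 1918185173881/1779622700625

The primes p ≤ 12 are [2, 3, 5, 7, 11]. For each, (1 + 1/p^4) = (p^4 + 1)/p^4. Multiplying these fractions over p ∈ [2, 3, 5, 7, 11] gives 1918185173881/1779622700625. (In the limit P → ∞ this tends to ζ(4)/ζ(8).)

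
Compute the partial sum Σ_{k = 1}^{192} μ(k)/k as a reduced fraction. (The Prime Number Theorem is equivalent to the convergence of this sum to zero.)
Σ μ(k)/k = -420739552915294928774241207455396214980695624016399287527924921993022991/27128766892785789697356865495675641342069048639462920399809650408428403405

Values of μ(k) for 1 ≤ k ≤ 192: μ(1) = 1, μ(2) = -1, μ(3) = -1, μ(5) = -1, μ(6) = 1, μ(7) = -1, μ(10) = 1, μ(11) = -1, μ(13) = -1, μ(14) = 1, μ(15) = 1, μ(17) = -1, μ(19) = -1, μ(21) = 1, μ(22) = 1, μ(23) = -1, μ(26) = 1, μ(29) = -1, μ(30) = -1, μ(31) = -1, μ(33) = 1, μ(34) = 1, μ(35) = 1, μ(37) = -1, μ(38) = 1, μ(39) = 1, μ(41) = -1, μ(42) = -1, μ(43) = -1, μ(46) = 1, μ(47) = -1, μ(51) = 1, μ(53) = -1, μ(55) = 1, μ(57) = 1, μ(58) = 1, μ(59) = -1, μ(61) = -1, μ(62) = 1, μ(65) = 1, μ(66) = -1, μ(67) = -1, μ(69) = 1, μ(70) = -1, μ(71) = -1, μ(73) = -1, μ(74) = 1, μ(77) = 1, μ(78) = -1, μ(79) = -1, μ(82) = 1, μ(83) = -1, μ(85) = 1, μ(86) = 1, μ(87) = 1, μ(89) = -1, μ(91) = 1, μ(93) = 1, μ(94) = 1, μ(95) = 1, μ(97) = -1, μ(101) = -1, μ(102) = -1, μ(103) = -1, μ(105) = -1, μ(106) = 1, μ(107) = -1, μ(109) = -1, μ(110) = -1, μ(111) = 1, μ(113) = -1, μ(114) = -1, μ(115) = 1, μ(118) = 1, μ(119) = 1, μ(122) = 1, μ(123) = 1, μ(127) = -1, μ(129) = 1, μ(130) = -1, μ(131) = -1, μ(133) = 1, μ(134) = 1, μ(137) = -1, μ(138) = -1, μ(139) = -1, μ(141) = 1, μ(142) = 1, μ(143) = 1, μ(145) = 1, μ(146) = 1, μ(149) = -1, μ(151) = -1, μ(154) = -1, μ(155) = 1, μ(157) = -1, μ(158) = 1, μ(159) = 1, μ(161) = 1, μ(163) = -1, μ(165) = -1, μ(166) = 1, μ(167) = -1, μ(170) = -1, μ(173) = -1, μ(174) = -1, μ(177) = 1, μ(178) = 1, μ(179) = -1, μ(181) = -1, μ(182) = -1, μ(183) = 1, μ(185) = 1, μ(186) = -1, μ(187) = 1, μ(190) = -1, μ(191) = -1, with μ = 0 on non-squarefree integers. Summing μ(k)/k for k where μ(k) ≠ 0 gives -420739552915294928774241207455396214980695624016399287527924921993022991/27128766892785789697356865495675641342069048639462920399809650408428403405 ≈ -0.0155. (PNT ⟺ this sum → 0 as n → ∞.)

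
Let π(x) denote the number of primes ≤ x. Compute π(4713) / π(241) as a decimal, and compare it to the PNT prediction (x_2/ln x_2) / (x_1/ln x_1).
π(4713)/π(241) = 635/53 ≈ 11.9811;  PNT prediction ≈ 12.6815.

π(241) = 53 and π(4713) = 635, so π(4713)/π(241) ≈ 11.9811. The PNT-predicted ratio is (4713/ln(4713)) / (241/ln(241)) ≈ 12.6815. The two agree to within a few percent, as expected.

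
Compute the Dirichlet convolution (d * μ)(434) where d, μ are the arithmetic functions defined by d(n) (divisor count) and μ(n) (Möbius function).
(d * μ)(434) = 1

Divisors of 434: [1, 2, 7, 14, 31, 62, 217, 434]. For each d | 434:
  d = 1: d(1) · μ(434/1) = 1 · -1 = -1
  d = 2: d(2) · μ(434/2) = 2 · 1 = 2
  d = 7: d(7) · μ(434/7) = 2 · 1 = 2
  d = 14: d(14) · μ(434/14) = 4 · -1 = -4
  d = 31: d(31) · μ(434/31) = 2 · 1 = 2
  d = 62: d(62) · μ(434/62) = 4 · -1 = -4
  d = 217: d(217) · μ(434/217) = 4 · -1 = -4
  d = 434: d(434) · μ(434/434) = 8 · 1 = 8
Summing: (d * μ)(434) = -1 + 2 + 2 + -4 + 2 + -4 + -4 + 8 = 1.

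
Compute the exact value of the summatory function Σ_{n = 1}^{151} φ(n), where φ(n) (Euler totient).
Σ_{n ≤ 151} φ(n) = 7008

Compute φ(n) for each 1 ≤ n ≤ 151: φ(1) = 1, φ(2) = 1, φ(3) = 2, φ(4) = 2, φ(5) = 4, φ(6) = 2, φ(7) = 6, φ(8) = 4, φ(9) = 6, φ(10) = 4, φ(11) = 10, φ(12) = 4, φ(13) = 12, φ(14) = 6, φ(15) = 8, φ(16) = 8, φ(17) = 16, φ(18) = 6, φ(19) = 18, φ(20) = 8, φ(21) = 12, φ(22) = 10, φ(23) = 22, φ(24) = 8, φ(25) = 20, φ(26) = 12, φ(27) = 18, φ(28) = 12, φ(29) = 28, φ(30) = 8, φ(31) = 30, φ(32) = 16, φ(33) = 20, φ(34) = 16, φ(35) = 24, φ(36) = 12, φ(37) = 36, φ(38) = 18, φ(39) = 24, φ(40) = 16, φ(41) = 40, φ(42) = 12, φ(43) = 42, φ(44) = 20, φ(45) = 24, φ(46) = 22, φ(47) = 46, φ(48) = 16, φ(49) = 42, φ(50) = 20, φ(51) = 32, φ(52) = 24, φ(53) = 52, φ(54) = 18, φ(55) = 40, φ(56) = 24, φ(57) = 36, φ(58) = 28, φ(59) = 58, φ(60) = 16, φ(61) = 60, φ(62) = 30, φ(63) = 36, φ(64) = 32, φ(65) = 48, φ(66) = 20, φ(67) = 66, φ(68) = 32, φ(69) = 44, φ(70) = 24, φ(71) = 70, φ(72) = 24, φ(73) = 72, φ(74) = 36, φ(75) = 40, φ(76) = 36, φ(77) = 60, φ(78) = 24, φ(79) = 78, φ(80) = 32, φ(81) = 54, φ(82) = 40, φ(83) = 82, φ(84) = 24, φ(85) = 64, φ(86) = 42, φ(87) = 56, φ(88) = 40, φ(89) = 88, φ(90) = 24, φ(91) = 72, φ(92) = 44, φ(93) = 60, φ(94) = 46, φ(95) = 72, φ(96) = 32, φ(97) = 96, φ(98) = 42, φ(99) = 60, φ(100) = 40, φ(101) = 100, φ(102) = 32, φ(103) = 102, φ(104) = 48, φ(105) = 48, φ(106) = 52, φ(107) = 106, φ(108) = 36, φ(109) = 108, φ(110) = 40, φ(111) = 72, φ(112) = 48, φ(113) = 112, φ(114) = 36, φ(115) = 88, φ(116) = 56, φ(117) = 72, φ(118) = 58, φ(119) = 96, φ(120) = 32, φ(121) = 110, φ(122) = 60, φ(123) = 80, φ(124) = 60, φ(125) = 100, φ(126) = 36, φ(127) = 126, φ(128) = 64, φ(129) = 84, φ(130) = 48, φ(131) = 130, φ(132) = 40, φ(133) = 108, φ(134) = 66, φ(135) = 72, φ(136) = 64, φ(137) = 136, φ(138) = 44, φ(139) = 138, φ(140) = 48, φ(141) = 92, φ(142) = 70, φ(143) = 120, φ(144) = 48, φ(145) = 112, φ(146) = 72, φ(147) = 84, φ(148) = 72, φ(149) = 148, φ(150) = 40, φ(151) = 150. Summing all 151 values: 7008. (Average order: Σ_{n ≤ x} φ(n) ~ (3/π²) x². For x = 151, (3/π²)·151² ≈ 6930.67.)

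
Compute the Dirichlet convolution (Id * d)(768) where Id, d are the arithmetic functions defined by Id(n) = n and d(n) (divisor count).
(Id * d)(768) = 5065

Divisors of 768: [1, 2, 3, 4, 6, 8, 12, 16, 24, 32, 48, 64, 96, 128, 192, 256, 384, 768]. For each d | 768:
  d = 1: Id(1) · d(768/1) = 1 · 18 = 18
  d = 2: Id(2) · d(768/2) = 2 · 16 = 32
  d = 3: Id(3) · d(768/3) = 3 · 9 = 27
  d = 4: Id(4) · d(768/4) = 4 · 14 = 56
  d = 6: Id(6) · d(768/6) = 6 · 8 = 48
  d = 8: Id(8) · d(768/8) = 8 · 12 = 96
  d = 12: Id(12) · d(768/12) = 12 · 7 = 84
  d = 16: Id(16) · d(768/16) = 16 · 10 = 160
  d = 24: Id(24) · d(768/24) = 24 · 6 = 144
  d = 32: Id(32) · d(768/32) = 32 · 8 = 256
  d = 48: Id(48) · d(768/48) = 48 · 5 = 240
  d = 64: Id(64) · d(768/64) = 64 · 6 = 384
  d = 96: Id(96) · d(768/96) = 96 · 4 = 384
  d = 128: Id(128) · d(768/128) = 128 · 4 = 512
  d = 192: Id(192) · d(768/192) = 192 · 3 = 576
  d = 256: Id(256) · d(768/256) = 256 · 2 = 512
  d = 384: Id(384) · d(768/384) = 384 · 2 = 768
  d = 768: Id(768) · d(768/768) = 768 · 1 = 768
Summing: (Id * d)(768) = 18 + 32 + 27 + 56 + 48 + 96 + 84 + 160 + 144 + 256 + 240 + 384 + 384 + 512 + 576 + 512 + 768 + 768 = 5065.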